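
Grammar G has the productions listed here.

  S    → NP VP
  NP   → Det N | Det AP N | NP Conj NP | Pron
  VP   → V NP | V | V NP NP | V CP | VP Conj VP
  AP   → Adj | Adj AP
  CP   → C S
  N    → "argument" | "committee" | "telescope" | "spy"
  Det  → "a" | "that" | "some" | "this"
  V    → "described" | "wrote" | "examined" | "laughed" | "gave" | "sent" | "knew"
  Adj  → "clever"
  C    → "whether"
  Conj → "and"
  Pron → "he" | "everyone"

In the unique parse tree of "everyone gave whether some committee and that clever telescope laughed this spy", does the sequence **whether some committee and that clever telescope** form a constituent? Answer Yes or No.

[S [NP [Pron everyone]] [VP [V gave] [CP [C whether] [S [NP [NP [Det some] [N committee]] [Conj and] [NP [Det that] [AP [Adj clever]] [N telescope]]] [VP [V laughed] [NP [Det this] [N spy]]]]]]]
The smallest constituent containing 'whether some committee and that clever telescope' is the CP spanning 'whether some committee and that clever telescope laughed this spy'; no single node in the tree dominates exactly the given words.

No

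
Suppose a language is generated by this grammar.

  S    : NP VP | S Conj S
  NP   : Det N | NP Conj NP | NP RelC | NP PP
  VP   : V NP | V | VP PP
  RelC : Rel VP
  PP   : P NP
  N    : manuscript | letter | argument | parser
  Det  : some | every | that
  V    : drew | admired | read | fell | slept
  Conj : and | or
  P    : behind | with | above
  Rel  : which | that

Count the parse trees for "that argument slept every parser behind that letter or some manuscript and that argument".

Two of the 7 distinct bracketings:
[S [NP [Det that] [N argument]] [VP [V slept] [NP [NP [NP [Det every] [N parser]] [PP [P behind] [NP [Det that] [N letter]]]] [Conj or] [NP [NP [Det some] [N manuscript]] [Conj and] [NP [Det that] [N argument]]]]]]
[S [NP [Det that] [N argument]] [VP [V slept] [NP [NP [NP [NP [Det every] [N parser]] [PP [P behind] [NP [Det that] [N letter]]]] [Conj or] [NP [Det some] [N manuscript]]] [Conj and] [NP [Det that] [N argument]]]]]
The trees differ in how a recursive rule is bracketed over the same span.

7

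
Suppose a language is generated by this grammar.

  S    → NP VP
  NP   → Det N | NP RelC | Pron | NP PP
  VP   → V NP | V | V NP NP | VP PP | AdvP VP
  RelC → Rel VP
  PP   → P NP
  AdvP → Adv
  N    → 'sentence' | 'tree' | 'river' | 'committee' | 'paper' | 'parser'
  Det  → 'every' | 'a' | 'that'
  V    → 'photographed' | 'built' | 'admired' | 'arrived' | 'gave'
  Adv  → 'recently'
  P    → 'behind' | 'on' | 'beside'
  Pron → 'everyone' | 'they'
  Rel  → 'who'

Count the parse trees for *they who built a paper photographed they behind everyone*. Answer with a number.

2

The two bracketings:
[S [NP [NP [Pron they]] [RelC [Rel who] [VP [V built] [NP [Det a] [N paper]]]]] [VP [V photographed] [NP [NP [Pron they]] [PP [P behind] [NP [Pron everyone]]]]]]
[S [NP [NP [Pron they]] [RelC [Rel who] [VP [V built] [NP [Det a] [N paper]]]]] [VP [VP [V photographed] [NP [Pron they]]] [PP [P behind] [NP [Pron everyone]]]]]
The difference turns on whether NP → NP PP is used at the relevant span, versus an alternative expansion of NP.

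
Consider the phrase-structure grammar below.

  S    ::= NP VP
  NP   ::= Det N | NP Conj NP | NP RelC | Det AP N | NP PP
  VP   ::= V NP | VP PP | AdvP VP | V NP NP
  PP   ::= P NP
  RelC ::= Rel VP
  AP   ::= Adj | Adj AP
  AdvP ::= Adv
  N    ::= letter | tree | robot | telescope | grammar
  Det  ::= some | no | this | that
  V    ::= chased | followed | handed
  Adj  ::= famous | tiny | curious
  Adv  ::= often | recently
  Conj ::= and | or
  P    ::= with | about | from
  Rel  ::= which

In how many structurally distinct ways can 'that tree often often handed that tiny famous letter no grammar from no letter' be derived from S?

Two of the 4 distinct bracketings:
[S [NP [Det that] [N tree]] [VP [VP [AdvP [Adv often]] [VP [AdvP [Adv often]] [VP [V handed] [NP [Det that] [AP [Adj tiny] [AP [Adj famous]]] [N letter]] [NP [Det no] [N grammar]]]]] [PP [P from] [NP [Det no] [N letter]]]]]
[S [NP [Det that] [N tree]] [VP [AdvP [Adv often]] [VP [VP [AdvP [Adv often]] [VP [V handed] [NP [Det that] [AP [Adj tiny] [AP [Adj famous]]] [N letter]] [NP [Det no] [N grammar]]]] [PP [P from] [NP [Det no] [N letter]]]]]]
The trees differ in how a recursive rule is bracketed over the same span.

4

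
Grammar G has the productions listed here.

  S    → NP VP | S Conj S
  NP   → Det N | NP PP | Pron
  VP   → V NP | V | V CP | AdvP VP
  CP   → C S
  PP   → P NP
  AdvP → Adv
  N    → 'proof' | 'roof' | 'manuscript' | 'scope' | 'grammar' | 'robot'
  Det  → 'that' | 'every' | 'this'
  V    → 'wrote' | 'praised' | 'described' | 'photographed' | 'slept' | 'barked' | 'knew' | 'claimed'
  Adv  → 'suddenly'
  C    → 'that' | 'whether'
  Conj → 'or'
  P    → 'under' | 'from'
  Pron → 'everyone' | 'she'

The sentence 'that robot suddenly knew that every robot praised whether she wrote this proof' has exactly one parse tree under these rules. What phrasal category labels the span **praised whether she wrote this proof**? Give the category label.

VP

[S [NP [Det that] [N robot]] [VP [AdvP [Adv suddenly]] [VP [V knew] [CP [C that] [S [NP [Det every] [N robot]] [VP [V praised] [CP [C whether] [S [NP [Pron she]] [VP [V wrote] [NP [Det this] [N proof]]]]]]]]]]]
The span 'praised whether she wrote this proof' is the VP node built by VP → V CP.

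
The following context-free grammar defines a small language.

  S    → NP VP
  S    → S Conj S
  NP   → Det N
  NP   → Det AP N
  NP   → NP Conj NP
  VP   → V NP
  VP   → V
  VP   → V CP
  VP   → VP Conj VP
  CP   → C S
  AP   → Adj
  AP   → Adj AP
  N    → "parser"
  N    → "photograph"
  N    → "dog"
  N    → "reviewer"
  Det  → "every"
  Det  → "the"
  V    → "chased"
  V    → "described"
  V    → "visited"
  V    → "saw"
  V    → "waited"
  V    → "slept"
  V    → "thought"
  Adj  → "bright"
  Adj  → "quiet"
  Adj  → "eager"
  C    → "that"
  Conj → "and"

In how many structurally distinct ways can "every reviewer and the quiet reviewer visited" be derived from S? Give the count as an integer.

1

[S [NP [NP [Det every] [N reviewer]] [Conj and] [NP [Det the] [AP [Adj quiet]] [N reviewer]]] [VP [V visited]]]
No rule offers an alternative attachment or grouping for any span, so this is the only derivation.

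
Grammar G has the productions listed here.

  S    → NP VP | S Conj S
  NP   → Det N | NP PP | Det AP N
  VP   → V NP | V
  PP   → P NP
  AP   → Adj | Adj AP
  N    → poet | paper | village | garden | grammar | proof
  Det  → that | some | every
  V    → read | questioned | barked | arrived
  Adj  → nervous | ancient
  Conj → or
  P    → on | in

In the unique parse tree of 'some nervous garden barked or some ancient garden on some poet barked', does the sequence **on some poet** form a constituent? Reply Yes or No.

[S [S [NP [Det some] [AP [Adj nervous]] [N garden]] [VP [V barked]]] [Conj or] [S [NP [NP [Det some] [AP [Adj ancient]] [N garden]] [PP [P on] [NP [Det some] [N poet]]]] [VP [V barked]]]]
The words 'on some poet' are exhaustively dominated by a single PP node (built by PP → P NP), so they form a constituent.

Yes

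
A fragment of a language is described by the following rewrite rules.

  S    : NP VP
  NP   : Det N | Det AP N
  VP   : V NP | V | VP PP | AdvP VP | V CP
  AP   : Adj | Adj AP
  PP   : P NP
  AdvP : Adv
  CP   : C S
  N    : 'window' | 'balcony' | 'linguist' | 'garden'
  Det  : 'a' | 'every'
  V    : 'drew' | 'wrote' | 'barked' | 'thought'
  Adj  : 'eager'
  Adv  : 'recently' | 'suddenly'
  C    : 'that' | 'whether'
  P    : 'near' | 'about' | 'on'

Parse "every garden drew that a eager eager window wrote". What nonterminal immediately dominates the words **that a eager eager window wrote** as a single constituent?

S
  NP
    Det: every
    N: garden
  VP
    V: drew
    CP
      C: that
      S
        NP
          Det: a
          AP
            Adj: eager
            AP
              Adj: eager
          N: window
        VP
          V: wrote
The span 'that a eager eager window wrote' is the CP node built by CP → C S.

CP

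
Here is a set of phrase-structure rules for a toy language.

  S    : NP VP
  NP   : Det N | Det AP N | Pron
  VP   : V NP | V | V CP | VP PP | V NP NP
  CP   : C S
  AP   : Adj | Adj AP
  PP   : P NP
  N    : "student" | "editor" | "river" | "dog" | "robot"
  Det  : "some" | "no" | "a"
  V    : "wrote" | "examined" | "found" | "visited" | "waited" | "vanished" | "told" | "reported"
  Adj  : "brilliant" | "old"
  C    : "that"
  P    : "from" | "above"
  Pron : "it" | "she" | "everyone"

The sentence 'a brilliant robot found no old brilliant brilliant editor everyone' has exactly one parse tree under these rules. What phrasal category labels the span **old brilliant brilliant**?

S
  NP
    Det: a
    AP
      Adj: brilliant
    N: robot
  VP
    V: found
    NP
      Det: no
      AP
        Adj: old
        AP
          Adj: brilliant
          AP
            Adj: brilliant
      N: editor
    NP
      Pron: everyone
The span 'old brilliant brilliant' is the AP node built by AP → Adj AP.

AP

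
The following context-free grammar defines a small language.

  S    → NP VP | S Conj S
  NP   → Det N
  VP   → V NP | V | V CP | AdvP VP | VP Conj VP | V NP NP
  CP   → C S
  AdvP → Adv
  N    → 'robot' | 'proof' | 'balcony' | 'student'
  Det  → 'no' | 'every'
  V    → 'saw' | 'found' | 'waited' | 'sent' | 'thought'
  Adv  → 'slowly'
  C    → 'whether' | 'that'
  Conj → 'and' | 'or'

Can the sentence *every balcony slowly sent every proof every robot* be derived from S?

S
  NP
    Det: every
    N: balcony
  VP
    AdvP
      Adv: slowly
    VP
      V: sent
      NP
        Det: every
        N: proof
      NP
        Det: every
        N: robot
The bracketing above is licensed at every node by one of the given productions, with S at the root.

Grammatical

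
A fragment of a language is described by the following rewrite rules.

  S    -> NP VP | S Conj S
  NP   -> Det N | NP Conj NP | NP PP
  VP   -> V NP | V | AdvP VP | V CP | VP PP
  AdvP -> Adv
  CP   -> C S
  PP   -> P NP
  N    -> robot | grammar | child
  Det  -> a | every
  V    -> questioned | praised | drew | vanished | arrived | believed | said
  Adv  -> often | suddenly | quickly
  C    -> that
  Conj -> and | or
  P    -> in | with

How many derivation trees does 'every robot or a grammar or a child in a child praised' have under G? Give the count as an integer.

Two of the 5 distinct bracketings:
[S [NP [NP [Det every] [N robot]] [Conj or] [NP [NP [Det a] [N grammar]] [Conj or] [NP [NP [Det a] [N child]] [PP [P in] [NP [Det a] [N child]]]]]] [VP [V praised]]]
[S [NP [NP [Det every] [N robot]] [Conj or] [NP [NP [NP [Det a] [N grammar]] [Conj or] [NP [Det a] [N child]]] [PP [P in] [NP [Det a] [N child]]]]] [VP [V praised]]]
The trees differ in how a recursive rule is bracketed over the same span.

5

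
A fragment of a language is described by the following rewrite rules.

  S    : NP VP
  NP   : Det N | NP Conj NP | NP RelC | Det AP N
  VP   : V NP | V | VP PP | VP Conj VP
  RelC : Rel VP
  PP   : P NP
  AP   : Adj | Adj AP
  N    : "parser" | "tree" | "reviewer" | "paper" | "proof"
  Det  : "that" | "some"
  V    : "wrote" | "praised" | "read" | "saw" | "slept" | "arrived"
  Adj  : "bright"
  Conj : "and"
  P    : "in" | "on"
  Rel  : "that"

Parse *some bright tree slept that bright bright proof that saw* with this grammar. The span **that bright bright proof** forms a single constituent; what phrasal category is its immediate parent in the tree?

[S [NP [Det some] [AP [Adj bright]] [N tree]] [VP [V slept] [NP [NP [Det that] [AP [Adj bright] [AP [Adj bright]]] [N proof]] [RelC [Rel that] [VP [V saw]]]]]]
The span 'that bright bright proof' is the NP node built by NP → Det AP N.
Its mother is the NP built by NP → NP RelC.

NP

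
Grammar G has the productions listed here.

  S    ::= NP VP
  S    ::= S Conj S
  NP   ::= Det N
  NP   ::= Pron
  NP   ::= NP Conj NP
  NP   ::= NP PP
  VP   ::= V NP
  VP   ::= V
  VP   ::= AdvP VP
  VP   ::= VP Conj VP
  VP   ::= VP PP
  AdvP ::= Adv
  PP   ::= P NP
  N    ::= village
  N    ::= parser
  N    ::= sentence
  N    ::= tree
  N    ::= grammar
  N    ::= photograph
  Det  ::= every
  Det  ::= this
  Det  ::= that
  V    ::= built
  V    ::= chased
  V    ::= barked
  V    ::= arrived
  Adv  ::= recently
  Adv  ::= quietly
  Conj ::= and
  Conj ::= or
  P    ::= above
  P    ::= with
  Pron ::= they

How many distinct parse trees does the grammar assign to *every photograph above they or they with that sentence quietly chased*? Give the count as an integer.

5

Two of the 5 distinct bracketings:
[S [NP [NP [NP [Det every] [N photograph]] [PP [P above] [NP [Pron they]]]] [Conj or] [NP [NP [Pron they]] [PP [P with] [NP [Det that] [N sentence]]]]] [VP [AdvP [Adv quietly]] [VP [V chased]]]]
[S [NP [NP [Det every] [N photograph]] [PP [P above] [NP [NP [Pron they]] [Conj or] [NP [NP [Pron they]] [PP [P with] [NP [Det that] [N sentence]]]]]]] [VP [AdvP [Adv quietly]] [VP [V chased]]]]
The trees differ in how a recursive rule is bracketed over the same span.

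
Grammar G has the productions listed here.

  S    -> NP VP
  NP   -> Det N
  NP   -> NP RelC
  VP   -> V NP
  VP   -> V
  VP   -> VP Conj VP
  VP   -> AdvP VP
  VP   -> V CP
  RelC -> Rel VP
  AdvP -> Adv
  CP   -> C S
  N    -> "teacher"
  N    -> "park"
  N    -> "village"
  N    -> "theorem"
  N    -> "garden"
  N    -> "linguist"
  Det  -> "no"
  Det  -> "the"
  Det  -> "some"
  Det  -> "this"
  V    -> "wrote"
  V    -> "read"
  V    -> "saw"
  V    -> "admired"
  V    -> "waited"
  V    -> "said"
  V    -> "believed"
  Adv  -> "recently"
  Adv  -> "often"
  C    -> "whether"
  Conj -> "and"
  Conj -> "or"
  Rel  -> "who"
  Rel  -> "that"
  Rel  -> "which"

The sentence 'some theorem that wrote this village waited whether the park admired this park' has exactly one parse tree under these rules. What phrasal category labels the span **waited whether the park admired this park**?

VP

S
  NP
    NP
      Det: some
      N: theorem
    RelC
      Rel: that
      VP
        V: wrote
        NP
          Det: this
          N: village
  VP
    V: waited
    CP
      C: whether
      S
        NP
          Det: the
          N: park
        VP
          V: admired
          NP
            Det: this
            N: park
The span 'waited whether the park admired this park' is the VP node built by VP → V CP.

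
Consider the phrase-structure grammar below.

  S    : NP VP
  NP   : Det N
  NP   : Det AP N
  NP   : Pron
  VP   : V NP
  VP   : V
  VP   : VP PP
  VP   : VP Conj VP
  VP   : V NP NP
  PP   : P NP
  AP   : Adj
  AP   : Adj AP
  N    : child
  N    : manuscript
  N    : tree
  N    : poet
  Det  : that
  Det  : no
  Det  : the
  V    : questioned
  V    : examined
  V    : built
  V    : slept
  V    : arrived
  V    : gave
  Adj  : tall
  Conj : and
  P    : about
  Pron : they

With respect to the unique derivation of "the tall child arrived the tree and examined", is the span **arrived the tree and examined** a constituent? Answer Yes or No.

[S [NP [Det the] [AP [Adj tall]] [N child]] [VP [VP [V arrived] [NP [Det the] [N tree]]] [Conj and] [VP [V examined]]]]
The words 'arrived the tree and examined' are exhaustively dominated by a single VP node (built by VP → VP Conj VP), so they form a constituent.

Yes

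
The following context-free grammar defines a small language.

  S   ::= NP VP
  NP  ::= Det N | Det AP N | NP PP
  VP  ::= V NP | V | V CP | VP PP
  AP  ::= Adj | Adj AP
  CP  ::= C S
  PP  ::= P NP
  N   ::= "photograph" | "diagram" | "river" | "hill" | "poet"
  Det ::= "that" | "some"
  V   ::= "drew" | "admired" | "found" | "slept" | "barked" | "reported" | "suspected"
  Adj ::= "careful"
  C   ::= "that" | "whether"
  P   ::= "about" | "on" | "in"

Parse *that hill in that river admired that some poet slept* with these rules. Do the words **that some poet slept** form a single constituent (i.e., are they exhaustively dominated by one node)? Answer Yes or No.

Yes

[S [NP [NP [Det that] [N hill]] [PP [P in] [NP [Det that] [N river]]]] [VP [V admired] [CP [C that] [S [NP [Det some] [N poet]] [VP [V slept]]]]]]
The words 'that some poet slept' are exhaustively dominated by a single CP node (built by CP → C S), so they form a constituent.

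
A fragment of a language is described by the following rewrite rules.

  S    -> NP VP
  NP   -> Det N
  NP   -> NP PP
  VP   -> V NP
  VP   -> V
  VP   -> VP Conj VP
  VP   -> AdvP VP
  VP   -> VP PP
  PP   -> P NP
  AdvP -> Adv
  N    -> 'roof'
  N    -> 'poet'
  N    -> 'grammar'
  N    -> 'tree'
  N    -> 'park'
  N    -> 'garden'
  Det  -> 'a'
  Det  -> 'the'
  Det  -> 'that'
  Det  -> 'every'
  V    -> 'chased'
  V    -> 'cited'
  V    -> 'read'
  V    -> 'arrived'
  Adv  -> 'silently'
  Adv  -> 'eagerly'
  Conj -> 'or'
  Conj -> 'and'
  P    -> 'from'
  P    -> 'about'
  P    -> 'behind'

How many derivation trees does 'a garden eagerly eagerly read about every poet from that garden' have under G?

Two of the 9 distinct bracketings:
[S [NP [Det a] [N garden]] [VP [AdvP [Adv eagerly]] [VP [AdvP [Adv eagerly]] [VP [VP [V read]] [PP [P about] [NP [NP [Det every] [N poet]] [PP [P from] [NP [Det that] [N garden]]]]]]]]]
[S [NP [Det a] [N garden]] [VP [AdvP [Adv eagerly]] [VP [AdvP [Adv eagerly]] [VP [VP [VP [V read]] [PP [P about] [NP [Det every] [N poet]]]] [PP [P from] [NP [Det that] [N garden]]]]]]]
The difference turns on whether NP → NP PP is used at the relevant span, versus an alternative expansion of NP.

9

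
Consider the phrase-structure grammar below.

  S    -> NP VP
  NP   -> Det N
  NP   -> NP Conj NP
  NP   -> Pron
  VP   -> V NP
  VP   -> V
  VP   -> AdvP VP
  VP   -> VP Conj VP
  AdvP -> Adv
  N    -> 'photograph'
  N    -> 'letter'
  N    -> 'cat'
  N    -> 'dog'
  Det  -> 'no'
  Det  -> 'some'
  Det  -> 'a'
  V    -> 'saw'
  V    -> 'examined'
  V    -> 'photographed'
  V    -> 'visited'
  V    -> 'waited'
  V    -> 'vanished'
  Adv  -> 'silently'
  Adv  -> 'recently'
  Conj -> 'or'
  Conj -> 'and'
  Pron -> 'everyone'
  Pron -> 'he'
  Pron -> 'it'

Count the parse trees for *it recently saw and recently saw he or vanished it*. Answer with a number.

Two of the 7 distinct bracketings:
[S [NP [Pron it]] [VP [AdvP [Adv recently]] [VP [VP [V saw]] [Conj and] [VP [AdvP [Adv recently]] [VP [VP [V saw] [NP [Pron he]]] [Conj or] [VP [V vanished] [NP [Pron it]]]]]]]]
[S [NP [Pron it]] [VP [AdvP [Adv recently]] [VP [VP [V saw]] [Conj and] [VP [VP [AdvP [Adv recently]] [VP [V saw] [NP [Pron he]]]] [Conj or] [VP [V vanished] [NP [Pron it]]]]]]]
The trees differ in how a recursive rule is bracketed over the same span.

7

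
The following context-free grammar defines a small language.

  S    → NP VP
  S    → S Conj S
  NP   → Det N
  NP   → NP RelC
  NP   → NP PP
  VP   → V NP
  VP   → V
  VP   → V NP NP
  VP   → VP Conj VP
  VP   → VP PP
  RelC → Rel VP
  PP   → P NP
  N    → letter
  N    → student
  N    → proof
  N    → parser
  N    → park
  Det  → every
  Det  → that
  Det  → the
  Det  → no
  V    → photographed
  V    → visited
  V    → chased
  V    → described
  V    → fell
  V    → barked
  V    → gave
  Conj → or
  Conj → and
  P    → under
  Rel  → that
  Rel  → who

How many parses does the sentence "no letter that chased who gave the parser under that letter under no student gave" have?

9

Two of the 9 distinct bracketings:
[S [NP [NP [NP [Det no] [N letter]] [RelC [Rel that] [VP [V chased]]]] [RelC [Rel who] [VP [V gave] [NP [NP [Det the] [N parser]] [PP [P under] [NP [NP [Det that] [N letter]] [PP [P under] [NP [Det no] [N student]]]]]]]]] [VP [V gave]]]
[S [NP [NP [NP [Det no] [N letter]] [RelC [Rel that] [VP [V chased]]]] [RelC [Rel who] [VP [V gave] [NP [NP [NP [Det the] [N parser]] [PP [P under] [NP [Det that] [N letter]]]] [PP [P under] [NP [Det no] [N student]]]]]]] [VP [V gave]]]
The trees differ in how a recursive rule is bracketed over the same span.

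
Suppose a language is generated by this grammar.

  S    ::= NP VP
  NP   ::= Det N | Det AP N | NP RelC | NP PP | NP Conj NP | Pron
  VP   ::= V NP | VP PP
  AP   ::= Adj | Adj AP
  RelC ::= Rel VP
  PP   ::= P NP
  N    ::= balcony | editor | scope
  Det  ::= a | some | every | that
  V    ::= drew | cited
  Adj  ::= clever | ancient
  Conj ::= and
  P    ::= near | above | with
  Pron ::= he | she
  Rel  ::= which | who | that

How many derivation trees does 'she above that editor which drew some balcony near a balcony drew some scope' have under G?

Two of the 7 distinct bracketings:
[S [NP [NP [NP [Pron she]] [PP [P above] [NP [Det that] [N editor]]]] [RelC [Rel which] [VP [V drew] [NP [NP [Det some] [N balcony]] [PP [P near] [NP [Det a] [N balcony]]]]]]] [VP [V drew] [NP [Det some] [N scope]]]]
[S [NP [NP [NP [Pron she]] [PP [P above] [NP [Det that] [N editor]]]] [RelC [Rel which] [VP [VP [V drew] [NP [Det some] [N balcony]]] [PP [P near] [NP [Det a] [N balcony]]]]]] [VP [V drew] [NP [Det some] [N scope]]]]
The difference turns on whether VP → VP PP is used at the relevant span, versus an alternative expansion of VP.

7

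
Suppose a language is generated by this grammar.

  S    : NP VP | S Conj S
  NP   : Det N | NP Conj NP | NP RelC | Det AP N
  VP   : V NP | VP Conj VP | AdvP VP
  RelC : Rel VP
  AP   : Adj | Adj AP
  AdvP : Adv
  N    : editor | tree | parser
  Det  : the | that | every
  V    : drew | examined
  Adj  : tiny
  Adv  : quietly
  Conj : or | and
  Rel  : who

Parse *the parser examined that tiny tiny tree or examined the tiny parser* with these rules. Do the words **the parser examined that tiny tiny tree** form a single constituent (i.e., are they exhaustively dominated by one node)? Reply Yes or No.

No

[S [NP [Det the] [N parser]] [VP [VP [V examined] [NP [Det that] [AP [Adj tiny] [AP [Adj tiny]]] [N tree]]] [Conj or] [VP [V examined] [NP [Det the] [AP [Adj tiny]] [N parser]]]]]
The smallest constituent containing 'the parser examined that tiny tiny tree' is the S spanning 'the parser examined that tiny tiny tree or examined the tiny parser'; no single node in the tree dominates exactly the given words.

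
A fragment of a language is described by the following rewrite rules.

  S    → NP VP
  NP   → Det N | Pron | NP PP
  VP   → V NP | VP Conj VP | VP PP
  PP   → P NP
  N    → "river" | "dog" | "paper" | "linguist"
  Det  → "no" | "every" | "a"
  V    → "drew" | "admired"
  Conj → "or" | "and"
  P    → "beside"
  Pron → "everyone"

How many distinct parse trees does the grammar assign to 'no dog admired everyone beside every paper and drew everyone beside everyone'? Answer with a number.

Two of the 6 distinct bracketings:
[S [NP [Det no] [N dog]] [VP [VP [V admired] [NP [NP [Pron everyone]] [PP [P beside] [NP [Det every] [N paper]]]]] [Conj and] [VP [V drew] [NP [NP [Pron everyone]] [PP [P beside] [NP [Pron everyone]]]]]]]
[S [NP [Det no] [N dog]] [VP [VP [V admired] [NP [NP [Pron everyone]] [PP [P beside] [NP [Det every] [N paper]]]]] [Conj and] [VP [VP [V drew] [NP [Pron everyone]]] [PP [P beside] [NP [Pron everyone]]]]]]
The difference turns on whether VP → VP PP is used at the relevant span, versus an alternative expansion of VP.

6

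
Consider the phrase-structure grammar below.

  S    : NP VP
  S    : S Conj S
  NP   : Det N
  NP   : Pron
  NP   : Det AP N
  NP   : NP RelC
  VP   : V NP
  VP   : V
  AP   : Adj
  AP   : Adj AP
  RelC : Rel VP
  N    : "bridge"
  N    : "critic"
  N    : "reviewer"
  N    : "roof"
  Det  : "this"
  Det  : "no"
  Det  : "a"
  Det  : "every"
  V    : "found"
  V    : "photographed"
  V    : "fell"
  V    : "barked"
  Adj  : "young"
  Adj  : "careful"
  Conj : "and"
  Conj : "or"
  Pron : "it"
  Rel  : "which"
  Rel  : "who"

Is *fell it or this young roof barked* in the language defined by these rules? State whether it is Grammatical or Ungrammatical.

For S → NP VP, no prefix of the string parses as an NP. The alternative S rule S → S Conj S likewise has no satisfying split.

Ungrammatical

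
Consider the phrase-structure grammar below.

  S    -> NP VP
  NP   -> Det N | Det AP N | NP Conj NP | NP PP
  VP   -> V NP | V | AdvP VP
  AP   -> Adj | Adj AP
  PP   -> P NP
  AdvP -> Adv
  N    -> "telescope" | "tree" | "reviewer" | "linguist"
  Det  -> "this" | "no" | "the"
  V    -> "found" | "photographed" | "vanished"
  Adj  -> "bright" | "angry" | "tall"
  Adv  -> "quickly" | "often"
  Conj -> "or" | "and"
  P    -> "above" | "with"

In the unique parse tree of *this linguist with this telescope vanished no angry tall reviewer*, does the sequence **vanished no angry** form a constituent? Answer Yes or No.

No

[S [NP [NP [Det this] [N linguist]] [PP [P with] [NP [Det this] [N telescope]]]] [VP [V vanished] [NP [Det no] [AP [Adj angry] [AP [Adj tall]]] [N reviewer]]]]
The smallest constituent containing 'vanished no angry' is the VP spanning 'vanished no angry tall reviewer'; no single node in the tree dominates exactly the given words.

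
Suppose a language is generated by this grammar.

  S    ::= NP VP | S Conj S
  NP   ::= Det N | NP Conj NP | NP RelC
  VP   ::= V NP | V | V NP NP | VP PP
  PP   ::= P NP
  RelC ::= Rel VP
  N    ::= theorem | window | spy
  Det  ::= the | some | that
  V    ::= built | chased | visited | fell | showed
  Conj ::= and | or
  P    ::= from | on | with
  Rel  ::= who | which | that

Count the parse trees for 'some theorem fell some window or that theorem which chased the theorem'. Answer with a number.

Two of the 4 distinct bracketings:
[S [NP [Det some] [N theorem]] [VP [V fell] [NP [NP [Det some] [N window]] [Conj or] [NP [NP [Det that] [N theorem]] [RelC [Rel which] [VP [V chased] [NP [Det the] [N theorem]]]]]]]]
[S [NP [Det some] [N theorem]] [VP [V fell] [NP [NP [NP [Det some] [N window]] [Conj or] [NP [Det that] [N theorem]]] [RelC [Rel which] [VP [V chased] [NP [Det the] [N theorem]]]]]]]
The trees differ in how a recursive rule is bracketed over the same span.

4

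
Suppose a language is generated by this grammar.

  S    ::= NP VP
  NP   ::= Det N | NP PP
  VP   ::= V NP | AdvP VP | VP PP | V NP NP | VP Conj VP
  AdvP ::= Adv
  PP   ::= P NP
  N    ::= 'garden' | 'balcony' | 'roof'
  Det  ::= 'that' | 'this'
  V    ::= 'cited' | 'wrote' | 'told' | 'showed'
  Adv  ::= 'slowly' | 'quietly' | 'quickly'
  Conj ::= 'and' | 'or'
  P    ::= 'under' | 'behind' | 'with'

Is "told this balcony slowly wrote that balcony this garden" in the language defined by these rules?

Ungrammatical

For S → NP VP, no prefix of the string parses as an NP.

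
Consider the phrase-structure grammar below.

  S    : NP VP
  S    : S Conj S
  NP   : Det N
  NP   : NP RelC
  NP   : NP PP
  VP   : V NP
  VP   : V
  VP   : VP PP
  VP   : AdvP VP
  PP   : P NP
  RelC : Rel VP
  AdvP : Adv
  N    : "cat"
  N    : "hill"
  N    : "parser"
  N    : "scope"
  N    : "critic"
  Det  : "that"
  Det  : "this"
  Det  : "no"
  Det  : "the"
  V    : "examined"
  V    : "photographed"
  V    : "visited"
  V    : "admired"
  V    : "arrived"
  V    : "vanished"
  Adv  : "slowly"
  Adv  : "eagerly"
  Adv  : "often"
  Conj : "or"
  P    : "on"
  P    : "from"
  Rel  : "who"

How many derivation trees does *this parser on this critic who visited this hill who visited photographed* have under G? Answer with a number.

5

Two of the 5 distinct bracketings:
[S [NP [NP [NP [Det this] [N parser]] [PP [P on] [NP [Det this] [N critic]]]] [RelC [Rel who] [VP [V visited] [NP [NP [Det this] [N hill]] [RelC [Rel who] [VP [V visited]]]]]]] [VP [V photographed]]]
[S [NP [NP [NP [NP [Det this] [N parser]] [PP [P on] [NP [Det this] [N critic]]]] [RelC [Rel who] [VP [V visited] [NP [Det this] [N hill]]]]] [RelC [Rel who] [VP [V visited]]]] [VP [V photographed]]]
The trees differ in how a recursive rule is bracketed over the same span.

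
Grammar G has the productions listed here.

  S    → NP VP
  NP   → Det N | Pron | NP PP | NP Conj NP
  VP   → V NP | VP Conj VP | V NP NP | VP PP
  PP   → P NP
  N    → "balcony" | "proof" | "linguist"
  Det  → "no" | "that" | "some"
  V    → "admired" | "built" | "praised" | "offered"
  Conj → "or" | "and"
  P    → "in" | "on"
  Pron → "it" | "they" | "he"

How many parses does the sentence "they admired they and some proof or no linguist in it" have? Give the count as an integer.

Two of the 7 distinct bracketings:
[S [NP [Pron they]] [VP [V admired] [NP [NP [NP [Pron they]] [Conj and] [NP [NP [Det some] [N proof]] [Conj or] [NP [Det no] [N linguist]]]] [PP [P in] [NP [Pron it]]]]]]
[S [NP [Pron they]] [VP [V admired] [NP [NP [NP [NP [Pron they]] [Conj and] [NP [Det some] [N proof]]] [Conj or] [NP [Det no] [N linguist]]] [PP [P in] [NP [Pron it]]]]]]
The trees differ in how a recursive rule is bracketed over the same span.

7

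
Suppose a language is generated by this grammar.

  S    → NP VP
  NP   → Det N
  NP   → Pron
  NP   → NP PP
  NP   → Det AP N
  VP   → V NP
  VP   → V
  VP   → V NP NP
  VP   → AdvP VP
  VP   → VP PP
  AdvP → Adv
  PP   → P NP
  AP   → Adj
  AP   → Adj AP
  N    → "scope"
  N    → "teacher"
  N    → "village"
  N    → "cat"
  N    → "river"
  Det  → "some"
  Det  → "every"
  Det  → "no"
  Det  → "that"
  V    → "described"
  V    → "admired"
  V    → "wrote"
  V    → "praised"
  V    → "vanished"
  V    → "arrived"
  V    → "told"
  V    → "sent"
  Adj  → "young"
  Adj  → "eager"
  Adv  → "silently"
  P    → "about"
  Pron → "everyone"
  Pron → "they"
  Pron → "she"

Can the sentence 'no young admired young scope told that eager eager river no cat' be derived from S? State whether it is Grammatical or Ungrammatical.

An Adj word can never sit immediately before a V word in any string this grammar generates, so the substring 'young admired' rules out a derivation.

Ungrammatical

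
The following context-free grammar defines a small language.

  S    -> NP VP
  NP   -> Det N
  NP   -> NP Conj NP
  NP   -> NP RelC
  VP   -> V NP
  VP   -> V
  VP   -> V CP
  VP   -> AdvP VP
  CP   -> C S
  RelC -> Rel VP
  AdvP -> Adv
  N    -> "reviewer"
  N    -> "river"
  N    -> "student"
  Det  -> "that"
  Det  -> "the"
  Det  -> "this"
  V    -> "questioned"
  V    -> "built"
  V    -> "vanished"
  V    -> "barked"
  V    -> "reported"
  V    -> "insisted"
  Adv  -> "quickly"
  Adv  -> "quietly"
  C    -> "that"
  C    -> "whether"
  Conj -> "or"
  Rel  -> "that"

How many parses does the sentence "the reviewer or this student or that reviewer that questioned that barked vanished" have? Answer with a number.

9

Two of the 9 distinct bracketings:
[S [NP [NP [Det the] [N reviewer]] [Conj or] [NP [NP [Det this] [N student]] [Conj or] [NP [NP [NP [Det that] [N reviewer]] [RelC [Rel that] [VP [V questioned]]]] [RelC [Rel that] [VP [V barked]]]]]] [VP [V vanished]]]
[S [NP [NP [Det the] [N reviewer]] [Conj or] [NP [NP [NP [Det this] [N student]] [Conj or] [NP [NP [Det that] [N reviewer]] [RelC [Rel that] [VP [V questioned]]]]] [RelC [Rel that] [VP [V barked]]]]] [VP [V vanished]]]
The trees differ in how a recursive rule is bracketed over the same span.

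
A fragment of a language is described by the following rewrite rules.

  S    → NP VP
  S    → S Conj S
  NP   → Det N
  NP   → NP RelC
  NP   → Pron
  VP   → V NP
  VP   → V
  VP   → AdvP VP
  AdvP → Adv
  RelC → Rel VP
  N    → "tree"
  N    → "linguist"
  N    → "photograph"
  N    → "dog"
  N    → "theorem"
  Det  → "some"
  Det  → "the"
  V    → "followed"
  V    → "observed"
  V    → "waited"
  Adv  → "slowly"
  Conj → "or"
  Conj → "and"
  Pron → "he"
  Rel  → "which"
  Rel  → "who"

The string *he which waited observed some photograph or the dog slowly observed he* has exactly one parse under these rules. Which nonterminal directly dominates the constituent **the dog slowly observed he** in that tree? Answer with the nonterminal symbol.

S
  S
    NP
      NP
        Pron: he
      RelC
        Rel: which
        VP
          V: waited
    VP
      V: observed
      NP
        Det: some
        N: photograph
  Conj: or
  S
    NP
      Det: the
      N: dog
    VP
      AdvP
        Adv: slowly
      VP
        V: observed
        NP
          Pron: he
The span 'the dog slowly observed he' is the S node built by S → NP VP.
Its mother is the S built by S → S Conj S.

S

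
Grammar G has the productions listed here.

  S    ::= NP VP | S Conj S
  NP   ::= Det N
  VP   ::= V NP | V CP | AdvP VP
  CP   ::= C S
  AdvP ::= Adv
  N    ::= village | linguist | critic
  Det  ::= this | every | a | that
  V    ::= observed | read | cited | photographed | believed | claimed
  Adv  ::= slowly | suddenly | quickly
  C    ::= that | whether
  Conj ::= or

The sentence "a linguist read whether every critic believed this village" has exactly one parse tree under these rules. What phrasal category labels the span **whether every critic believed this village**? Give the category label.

CP

S
  NP
    Det: a
    N: linguist
  VP
    V: read
    CP
      C: whether
      S
        NP
          Det: every
          N: critic
        VP
          V: believed
          NP
            Det: this
            N: village
The span 'whether every critic believed this village' is the CP node built by CP → C S.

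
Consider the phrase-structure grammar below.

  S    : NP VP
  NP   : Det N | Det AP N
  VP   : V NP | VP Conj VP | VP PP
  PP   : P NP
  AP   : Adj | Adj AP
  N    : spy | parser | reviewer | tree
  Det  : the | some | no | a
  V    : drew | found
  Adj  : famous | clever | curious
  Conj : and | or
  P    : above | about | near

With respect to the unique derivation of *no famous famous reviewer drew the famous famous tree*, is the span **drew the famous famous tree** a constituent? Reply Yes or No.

[S [NP [Det no] [AP [Adj famous] [AP [Adj famous]]] [N reviewer]] [VP [V drew] [NP [Det the] [AP [Adj famous] [AP [Adj famous]]] [N tree]]]]
The words 'drew the famous famous tree' are exhaustively dominated by a single VP node (built by VP → V NP), so they form a constituent.

Yes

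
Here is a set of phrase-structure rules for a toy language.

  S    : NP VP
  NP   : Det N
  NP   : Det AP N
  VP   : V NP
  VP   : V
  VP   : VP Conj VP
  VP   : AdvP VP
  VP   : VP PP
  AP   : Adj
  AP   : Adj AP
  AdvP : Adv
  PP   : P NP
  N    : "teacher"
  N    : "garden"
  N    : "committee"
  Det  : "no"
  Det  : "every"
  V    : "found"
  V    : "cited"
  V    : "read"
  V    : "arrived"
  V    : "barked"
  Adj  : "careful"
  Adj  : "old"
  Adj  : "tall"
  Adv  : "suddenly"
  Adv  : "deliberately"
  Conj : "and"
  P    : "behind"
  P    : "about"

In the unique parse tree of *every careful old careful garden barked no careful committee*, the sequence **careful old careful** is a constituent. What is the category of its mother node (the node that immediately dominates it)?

S
  NP
    Det: every
    AP
      Adj: careful
      AP
        Adj: old
        AP
          Adj: careful
    N: garden
  VP
    V: barked
    NP
      Det: no
      AP
        Adj: careful
      N: committee
The span 'careful old careful' is the AP node built by AP → Adj AP.
Its mother is the NP built by NP → Det AP N.

NP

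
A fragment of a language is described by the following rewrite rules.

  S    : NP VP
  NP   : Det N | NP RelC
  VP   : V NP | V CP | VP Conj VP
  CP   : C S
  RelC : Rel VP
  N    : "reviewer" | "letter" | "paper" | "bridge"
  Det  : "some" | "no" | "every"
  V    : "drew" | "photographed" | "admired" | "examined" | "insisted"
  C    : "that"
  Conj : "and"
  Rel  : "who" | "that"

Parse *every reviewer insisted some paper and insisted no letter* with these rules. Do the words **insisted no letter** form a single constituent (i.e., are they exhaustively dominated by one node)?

Yes

[S [NP [Det every] [N reviewer]] [VP [VP [V insisted] [NP [Det some] [N paper]]] [Conj and] [VP [V insisted] [NP [Det no] [N letter]]]]]
The words 'insisted no letter' are exhaustively dominated by a single VP node (built by VP → V NP), so they form a constituent.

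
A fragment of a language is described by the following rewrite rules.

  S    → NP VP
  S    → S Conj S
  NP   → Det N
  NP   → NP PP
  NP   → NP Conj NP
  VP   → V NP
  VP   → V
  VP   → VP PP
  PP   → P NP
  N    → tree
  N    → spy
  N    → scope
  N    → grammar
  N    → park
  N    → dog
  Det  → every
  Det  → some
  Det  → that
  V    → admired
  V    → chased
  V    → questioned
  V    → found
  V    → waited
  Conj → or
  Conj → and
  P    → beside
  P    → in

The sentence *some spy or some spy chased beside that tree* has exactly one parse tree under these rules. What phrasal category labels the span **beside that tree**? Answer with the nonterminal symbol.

S
  NP
    NP
      Det: some
      N: spy
    Conj: or
    NP
      Det: some
      N: spy
  VP
    VP
      V: chased
    PP
      P: beside
      NP
        Det: that
        N: tree
The span 'beside that tree' is the PP node built by PP → P NP.

PP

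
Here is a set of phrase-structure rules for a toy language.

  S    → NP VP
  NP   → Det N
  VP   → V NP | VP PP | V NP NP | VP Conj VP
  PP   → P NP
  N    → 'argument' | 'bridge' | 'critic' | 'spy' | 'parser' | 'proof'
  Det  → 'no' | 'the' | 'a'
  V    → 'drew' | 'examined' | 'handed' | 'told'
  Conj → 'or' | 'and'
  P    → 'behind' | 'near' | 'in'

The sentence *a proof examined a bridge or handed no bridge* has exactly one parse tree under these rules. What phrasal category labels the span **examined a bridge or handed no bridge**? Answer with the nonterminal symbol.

VP

[S [NP [Det a] [N proof]] [VP [VP [V examined] [NP [Det a] [N bridge]]] [Conj or] [VP [V handed] [NP [Det no] [N bridge]]]]]
The span 'examined a bridge or handed no bridge' is the VP node built by VP → VP Conj VP.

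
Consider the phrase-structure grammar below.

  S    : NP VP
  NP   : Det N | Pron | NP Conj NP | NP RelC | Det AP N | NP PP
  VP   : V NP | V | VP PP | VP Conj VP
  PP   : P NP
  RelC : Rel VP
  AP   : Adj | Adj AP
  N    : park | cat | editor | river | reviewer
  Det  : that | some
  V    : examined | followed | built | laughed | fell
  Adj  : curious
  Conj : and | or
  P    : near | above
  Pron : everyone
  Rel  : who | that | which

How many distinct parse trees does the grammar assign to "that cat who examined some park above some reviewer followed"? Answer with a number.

Two of the 3 distinct bracketings:
[S [NP [NP [Det that] [N cat]] [RelC [Rel who] [VP [V examined] [NP [NP [Det some] [N park]] [PP [P above] [NP [Det some] [N reviewer]]]]]]] [VP [V followed]]]
[S [NP [NP [Det that] [N cat]] [RelC [Rel who] [VP [VP [V examined] [NP [Det some] [N park]]] [PP [P above] [NP [Det some] [N reviewer]]]]]] [VP [V followed]]]
The difference turns on whether NP → NP PP is used at the relevant span, versus an alternative expansion of NP.

3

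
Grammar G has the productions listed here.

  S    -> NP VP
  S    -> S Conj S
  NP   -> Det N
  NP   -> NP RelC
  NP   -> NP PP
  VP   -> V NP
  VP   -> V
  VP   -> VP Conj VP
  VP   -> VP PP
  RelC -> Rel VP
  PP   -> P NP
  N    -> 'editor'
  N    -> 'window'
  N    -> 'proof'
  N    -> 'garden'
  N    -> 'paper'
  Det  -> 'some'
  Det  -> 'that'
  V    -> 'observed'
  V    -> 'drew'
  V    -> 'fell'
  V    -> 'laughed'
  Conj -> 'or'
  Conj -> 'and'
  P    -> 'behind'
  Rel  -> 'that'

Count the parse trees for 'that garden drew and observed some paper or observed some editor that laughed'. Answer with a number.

The two bracketings:
[S [NP [Det that] [N garden]] [VP [VP [V drew]] [Conj and] [VP [VP [V observed] [NP [Det some] [N paper]]] [Conj or] [VP [V observed] [NP [NP [Det some] [N editor]] [RelC [Rel that] [VP [V laughed]]]]]]]]
[S [NP [Det that] [N garden]] [VP [VP [VP [V drew]] [Conj and] [VP [V observed] [NP [Det some] [N paper]]]] [Conj or] [VP [V observed] [NP [NP [Det some] [N editor]] [RelC [Rel that] [VP [V laughed]]]]]]]
The trees differ in how a recursive rule is bracketed over the same span.

2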